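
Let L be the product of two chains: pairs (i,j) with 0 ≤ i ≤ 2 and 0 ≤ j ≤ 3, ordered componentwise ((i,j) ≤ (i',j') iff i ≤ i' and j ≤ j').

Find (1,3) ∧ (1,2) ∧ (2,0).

Common lower bounds of {(1,3), (1,2), (2,0)}: (0,0), (1,0).
The greatest among these is (1,0).

(1,0)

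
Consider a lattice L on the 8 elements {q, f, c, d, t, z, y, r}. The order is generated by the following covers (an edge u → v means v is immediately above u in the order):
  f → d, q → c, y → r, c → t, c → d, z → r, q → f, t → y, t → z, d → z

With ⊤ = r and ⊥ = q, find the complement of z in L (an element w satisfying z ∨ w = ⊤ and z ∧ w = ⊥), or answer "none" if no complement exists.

none

For every candidate w, either z ∨ w ≠ r or z ∧ w ≠ q; no complement exists.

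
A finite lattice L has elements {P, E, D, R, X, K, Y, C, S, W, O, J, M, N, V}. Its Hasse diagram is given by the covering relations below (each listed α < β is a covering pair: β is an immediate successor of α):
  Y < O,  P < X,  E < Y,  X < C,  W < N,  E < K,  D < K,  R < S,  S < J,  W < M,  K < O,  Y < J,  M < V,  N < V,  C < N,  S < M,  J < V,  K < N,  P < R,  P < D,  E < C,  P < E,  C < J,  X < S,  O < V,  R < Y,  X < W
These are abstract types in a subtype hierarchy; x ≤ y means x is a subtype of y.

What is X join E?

Common upper bounds of {X, E}: C, J, N, V.
The least among these is C.

C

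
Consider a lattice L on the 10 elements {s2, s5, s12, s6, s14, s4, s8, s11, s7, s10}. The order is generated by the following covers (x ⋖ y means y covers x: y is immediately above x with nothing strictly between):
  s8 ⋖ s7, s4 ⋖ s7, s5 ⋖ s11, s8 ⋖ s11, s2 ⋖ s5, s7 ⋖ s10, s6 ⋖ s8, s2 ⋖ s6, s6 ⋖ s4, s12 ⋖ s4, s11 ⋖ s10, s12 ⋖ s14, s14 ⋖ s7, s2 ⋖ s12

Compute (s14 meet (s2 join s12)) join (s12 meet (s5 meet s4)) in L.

s2 ∨ s12 = s12
s14 ∧ s12 = s12
s5 ∧ s4 = s2
s12 ∧ s2 = s2
s12 ∨ s2 = s12

s12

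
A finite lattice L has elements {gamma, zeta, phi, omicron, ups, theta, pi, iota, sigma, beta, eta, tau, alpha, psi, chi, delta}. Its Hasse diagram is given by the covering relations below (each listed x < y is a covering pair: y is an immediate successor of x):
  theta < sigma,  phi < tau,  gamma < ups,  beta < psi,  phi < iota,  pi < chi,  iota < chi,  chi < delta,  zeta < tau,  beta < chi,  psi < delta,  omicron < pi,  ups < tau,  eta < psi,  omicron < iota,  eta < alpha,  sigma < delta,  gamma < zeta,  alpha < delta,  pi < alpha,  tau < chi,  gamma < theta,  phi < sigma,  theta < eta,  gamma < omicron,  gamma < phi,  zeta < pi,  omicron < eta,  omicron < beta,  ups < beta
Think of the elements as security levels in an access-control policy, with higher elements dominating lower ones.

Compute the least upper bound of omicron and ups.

beta

Common upper bounds of {omicron, ups}: beta, chi, delta, psi.
The least among these is beta.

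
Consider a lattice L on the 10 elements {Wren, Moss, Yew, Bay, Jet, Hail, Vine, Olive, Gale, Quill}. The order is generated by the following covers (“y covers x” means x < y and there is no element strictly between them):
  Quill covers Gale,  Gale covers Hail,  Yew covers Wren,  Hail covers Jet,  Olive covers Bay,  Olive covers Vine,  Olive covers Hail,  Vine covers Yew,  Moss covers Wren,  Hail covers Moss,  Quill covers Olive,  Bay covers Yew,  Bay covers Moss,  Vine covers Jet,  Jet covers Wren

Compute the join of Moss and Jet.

Common upper bounds of {Moss, Jet}: Gale, Hail, Olive, Quill.
The least among these is Hail.

Hail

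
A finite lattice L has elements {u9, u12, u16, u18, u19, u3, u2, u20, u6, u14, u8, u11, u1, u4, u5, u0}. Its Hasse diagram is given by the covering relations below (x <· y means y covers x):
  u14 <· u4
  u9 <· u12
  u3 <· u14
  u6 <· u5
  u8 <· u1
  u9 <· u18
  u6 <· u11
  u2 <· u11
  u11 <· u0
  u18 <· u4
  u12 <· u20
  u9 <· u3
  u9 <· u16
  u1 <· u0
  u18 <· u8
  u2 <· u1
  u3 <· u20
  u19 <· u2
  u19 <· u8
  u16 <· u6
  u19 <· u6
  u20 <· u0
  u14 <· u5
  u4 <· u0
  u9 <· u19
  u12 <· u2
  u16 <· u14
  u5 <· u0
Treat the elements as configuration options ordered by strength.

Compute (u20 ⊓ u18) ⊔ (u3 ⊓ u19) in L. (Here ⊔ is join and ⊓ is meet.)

u20 ∧ u18 = u9
u3 ∧ u19 = u9
u9 ∨ u9 = u9

u9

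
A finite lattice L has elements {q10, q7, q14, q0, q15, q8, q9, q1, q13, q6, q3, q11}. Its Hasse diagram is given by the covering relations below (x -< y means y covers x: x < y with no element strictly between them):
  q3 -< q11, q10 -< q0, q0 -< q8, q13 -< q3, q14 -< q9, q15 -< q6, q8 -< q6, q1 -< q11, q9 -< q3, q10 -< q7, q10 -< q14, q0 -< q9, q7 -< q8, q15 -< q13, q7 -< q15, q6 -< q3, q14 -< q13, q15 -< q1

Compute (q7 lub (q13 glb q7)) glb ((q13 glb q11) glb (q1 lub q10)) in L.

q13 ∧ q7 = q7
q7 ∨ q7 = q7
q13 ∧ q11 = q13
q1 ∨ q10 = q1
q13 ∧ q1 = q15
q7 ∧ q15 = q7

q7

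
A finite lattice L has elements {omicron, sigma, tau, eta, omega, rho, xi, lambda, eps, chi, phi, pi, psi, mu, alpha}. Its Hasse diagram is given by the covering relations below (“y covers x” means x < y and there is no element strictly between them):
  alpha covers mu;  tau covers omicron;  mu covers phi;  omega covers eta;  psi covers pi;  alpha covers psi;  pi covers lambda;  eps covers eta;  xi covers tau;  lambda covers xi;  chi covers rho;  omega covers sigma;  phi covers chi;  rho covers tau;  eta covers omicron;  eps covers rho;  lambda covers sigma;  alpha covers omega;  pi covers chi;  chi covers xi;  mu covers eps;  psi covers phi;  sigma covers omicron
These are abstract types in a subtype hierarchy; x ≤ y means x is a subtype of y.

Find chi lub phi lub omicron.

phi

Common upper bounds of {chi, phi, omicron}: alpha, mu, phi, psi.
The least among these is phi.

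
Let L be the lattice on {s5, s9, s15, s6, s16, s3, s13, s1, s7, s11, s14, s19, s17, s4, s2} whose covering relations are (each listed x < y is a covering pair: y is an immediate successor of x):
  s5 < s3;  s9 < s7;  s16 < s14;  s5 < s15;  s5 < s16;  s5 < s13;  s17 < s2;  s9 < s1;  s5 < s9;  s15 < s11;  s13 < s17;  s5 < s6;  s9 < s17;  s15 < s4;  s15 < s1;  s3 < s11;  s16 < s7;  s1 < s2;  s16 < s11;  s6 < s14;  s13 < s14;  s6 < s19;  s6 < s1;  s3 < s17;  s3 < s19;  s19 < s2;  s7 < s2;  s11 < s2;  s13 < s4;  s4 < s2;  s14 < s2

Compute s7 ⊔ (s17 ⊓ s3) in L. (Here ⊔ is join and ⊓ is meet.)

s2

s17 ∧ s3 = s3
s7 ∨ s3 = s2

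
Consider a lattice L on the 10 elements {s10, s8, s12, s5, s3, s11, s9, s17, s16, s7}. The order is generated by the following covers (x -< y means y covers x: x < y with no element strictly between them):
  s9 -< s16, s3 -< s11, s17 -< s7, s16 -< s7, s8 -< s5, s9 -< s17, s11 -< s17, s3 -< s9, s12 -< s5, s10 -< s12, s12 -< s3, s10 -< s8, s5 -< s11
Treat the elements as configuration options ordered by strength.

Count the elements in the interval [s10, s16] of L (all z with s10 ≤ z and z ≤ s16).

5

The interval [s10, s16] = {s10, s12, s16, s3, s9}, which has 5 elements.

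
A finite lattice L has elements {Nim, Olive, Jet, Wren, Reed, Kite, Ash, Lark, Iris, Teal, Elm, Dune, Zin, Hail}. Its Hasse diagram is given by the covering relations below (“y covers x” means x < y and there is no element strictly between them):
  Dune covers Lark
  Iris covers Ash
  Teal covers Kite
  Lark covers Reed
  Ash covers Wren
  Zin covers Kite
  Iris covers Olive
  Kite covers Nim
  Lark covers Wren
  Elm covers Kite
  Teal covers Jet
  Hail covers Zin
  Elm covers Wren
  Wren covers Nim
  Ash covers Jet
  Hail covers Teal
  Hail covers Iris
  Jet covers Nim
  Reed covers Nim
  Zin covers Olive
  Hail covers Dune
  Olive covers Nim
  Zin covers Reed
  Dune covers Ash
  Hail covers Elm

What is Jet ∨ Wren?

Ash

Common upper bounds of {Jet, Wren}: Ash, Dune, Hail, Iris.
The least among these is Ash.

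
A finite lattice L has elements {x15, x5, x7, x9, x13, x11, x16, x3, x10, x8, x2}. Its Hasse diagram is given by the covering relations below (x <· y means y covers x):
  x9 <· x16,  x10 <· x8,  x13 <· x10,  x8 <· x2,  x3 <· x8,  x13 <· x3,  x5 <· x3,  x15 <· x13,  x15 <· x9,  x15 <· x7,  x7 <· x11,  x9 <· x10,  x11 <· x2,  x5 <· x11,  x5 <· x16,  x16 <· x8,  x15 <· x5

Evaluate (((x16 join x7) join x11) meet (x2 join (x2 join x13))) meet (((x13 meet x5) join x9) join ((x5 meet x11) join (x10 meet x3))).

x16 ∨ x7 = x2
x2 ∨ x11 = x2
x2 ∨ x13 = x2
x2 ∨ x2 = x2
x2 ∧ x2 = x2
x13 ∧ x5 = x15
x15 ∨ x9 = x9
x5 ∧ x11 = x5
x10 ∧ x3 = x13
x5 ∨ x13 = x3
x9 ∨ x3 = x8
x2 ∧ x8 = x8

x8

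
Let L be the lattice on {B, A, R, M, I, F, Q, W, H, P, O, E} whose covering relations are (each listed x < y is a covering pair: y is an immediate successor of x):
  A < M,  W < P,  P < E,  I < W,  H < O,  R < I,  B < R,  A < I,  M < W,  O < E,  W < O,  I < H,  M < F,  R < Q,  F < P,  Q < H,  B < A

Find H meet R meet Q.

R

Common lower bounds of {H, R, Q}: B, R.
The greatest among these is R.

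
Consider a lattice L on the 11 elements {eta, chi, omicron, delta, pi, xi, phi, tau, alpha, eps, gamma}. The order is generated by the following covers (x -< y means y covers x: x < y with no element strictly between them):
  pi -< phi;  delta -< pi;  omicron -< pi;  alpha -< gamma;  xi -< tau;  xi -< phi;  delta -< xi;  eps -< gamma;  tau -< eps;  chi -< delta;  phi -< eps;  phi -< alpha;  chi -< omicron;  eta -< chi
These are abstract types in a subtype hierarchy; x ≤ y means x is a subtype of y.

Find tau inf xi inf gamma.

xi

Common lower bounds of {tau, xi, gamma}: chi, delta, eta, xi.
The greatest among these is xi.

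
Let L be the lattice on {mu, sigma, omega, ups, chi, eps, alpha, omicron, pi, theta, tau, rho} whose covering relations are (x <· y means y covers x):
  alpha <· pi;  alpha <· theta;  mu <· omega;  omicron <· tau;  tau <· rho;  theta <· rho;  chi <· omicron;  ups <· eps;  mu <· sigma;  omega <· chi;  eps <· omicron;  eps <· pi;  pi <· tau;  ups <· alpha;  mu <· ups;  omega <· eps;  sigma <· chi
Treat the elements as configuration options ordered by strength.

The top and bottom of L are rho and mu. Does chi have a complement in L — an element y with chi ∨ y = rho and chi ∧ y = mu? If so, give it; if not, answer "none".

Need y with chi ∨ y = rho and chi ∧ y = mu.
Checking each element gives: theta.

theta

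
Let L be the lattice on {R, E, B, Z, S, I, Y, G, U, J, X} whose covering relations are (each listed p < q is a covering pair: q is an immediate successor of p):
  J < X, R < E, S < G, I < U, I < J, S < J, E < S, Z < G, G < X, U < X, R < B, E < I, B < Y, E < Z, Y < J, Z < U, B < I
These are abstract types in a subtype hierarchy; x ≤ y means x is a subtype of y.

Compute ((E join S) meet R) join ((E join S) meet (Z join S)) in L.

S

E ∨ S = S
S ∧ R = R
E ∨ S = S
Z ∨ S = G
S ∧ G = S
R ∨ S = S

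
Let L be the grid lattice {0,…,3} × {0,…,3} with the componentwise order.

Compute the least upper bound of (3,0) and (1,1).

(3,1)

In a product of chains, the join is componentwise max, giving (3,1).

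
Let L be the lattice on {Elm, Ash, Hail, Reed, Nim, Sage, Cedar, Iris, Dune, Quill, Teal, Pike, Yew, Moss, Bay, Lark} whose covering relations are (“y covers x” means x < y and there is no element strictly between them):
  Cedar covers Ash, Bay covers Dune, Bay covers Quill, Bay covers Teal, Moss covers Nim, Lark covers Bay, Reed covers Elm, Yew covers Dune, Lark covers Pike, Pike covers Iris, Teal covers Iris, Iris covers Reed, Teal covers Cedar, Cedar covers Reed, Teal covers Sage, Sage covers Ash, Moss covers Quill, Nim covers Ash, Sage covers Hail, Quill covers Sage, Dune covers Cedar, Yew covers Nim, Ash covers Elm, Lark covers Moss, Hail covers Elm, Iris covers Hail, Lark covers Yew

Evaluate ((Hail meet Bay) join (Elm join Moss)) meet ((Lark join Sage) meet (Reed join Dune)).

Ash

Hail ∧ Bay = Hail
Elm ∨ Moss = Moss
Hail ∨ Moss = Moss
Lark ∨ Sage = Lark
Reed ∨ Dune = Dune
Lark ∧ Dune = Dune
Moss ∧ Dune = Ash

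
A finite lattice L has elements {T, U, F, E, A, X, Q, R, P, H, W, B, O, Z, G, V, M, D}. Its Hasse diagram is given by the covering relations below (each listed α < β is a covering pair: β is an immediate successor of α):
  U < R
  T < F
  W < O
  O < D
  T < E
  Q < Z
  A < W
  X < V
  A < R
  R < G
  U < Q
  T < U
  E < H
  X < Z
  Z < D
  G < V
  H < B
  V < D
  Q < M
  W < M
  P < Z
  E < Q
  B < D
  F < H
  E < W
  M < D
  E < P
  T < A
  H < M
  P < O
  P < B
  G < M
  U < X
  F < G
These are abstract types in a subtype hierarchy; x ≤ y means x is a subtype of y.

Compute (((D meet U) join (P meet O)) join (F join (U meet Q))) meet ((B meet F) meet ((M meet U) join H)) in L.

F

D ∧ U = U
P ∧ O = P
U ∨ P = Z
U ∧ Q = U
F ∨ U = G
Z ∨ G = D
B ∧ F = F
M ∧ U = U
U ∨ H = M
F ∧ M = F
D ∧ F = F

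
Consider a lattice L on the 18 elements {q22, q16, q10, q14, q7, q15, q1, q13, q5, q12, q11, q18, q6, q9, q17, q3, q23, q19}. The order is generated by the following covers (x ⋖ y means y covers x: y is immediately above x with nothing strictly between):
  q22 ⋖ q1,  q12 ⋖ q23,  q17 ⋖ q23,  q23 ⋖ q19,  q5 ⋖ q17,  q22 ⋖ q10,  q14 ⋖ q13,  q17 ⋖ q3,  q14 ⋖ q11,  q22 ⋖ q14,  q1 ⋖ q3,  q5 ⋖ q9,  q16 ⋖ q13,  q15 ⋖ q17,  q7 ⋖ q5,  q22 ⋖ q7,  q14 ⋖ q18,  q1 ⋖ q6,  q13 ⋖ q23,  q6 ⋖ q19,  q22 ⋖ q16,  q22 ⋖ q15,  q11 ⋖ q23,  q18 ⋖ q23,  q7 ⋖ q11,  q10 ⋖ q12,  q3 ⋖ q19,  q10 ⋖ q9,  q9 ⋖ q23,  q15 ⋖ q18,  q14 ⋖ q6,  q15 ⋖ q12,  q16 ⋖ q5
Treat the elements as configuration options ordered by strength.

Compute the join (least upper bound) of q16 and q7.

q5

Common upper bounds of {q16, q7}: q17, q19, q23, q3, q5, q9.
The least among these is q5.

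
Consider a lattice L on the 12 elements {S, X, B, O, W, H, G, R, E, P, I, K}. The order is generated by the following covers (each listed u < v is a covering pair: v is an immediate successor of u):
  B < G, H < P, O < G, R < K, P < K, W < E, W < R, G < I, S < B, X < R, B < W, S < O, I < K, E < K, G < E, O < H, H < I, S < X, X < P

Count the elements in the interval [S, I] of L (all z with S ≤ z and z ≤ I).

6

The interval [S, I] = {B, G, H, I, O, S}, which has 6 elements.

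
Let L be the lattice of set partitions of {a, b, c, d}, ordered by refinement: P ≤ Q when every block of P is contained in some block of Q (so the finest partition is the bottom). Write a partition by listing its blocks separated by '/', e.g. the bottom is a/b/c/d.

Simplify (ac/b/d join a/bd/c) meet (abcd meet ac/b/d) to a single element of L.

ac/b/d

ac/b/d ∨ a/bd/c = ac/bd
abcd ∧ ac/b/d = ac/b/d
ac/bd ∧ ac/b/d = ac/b/d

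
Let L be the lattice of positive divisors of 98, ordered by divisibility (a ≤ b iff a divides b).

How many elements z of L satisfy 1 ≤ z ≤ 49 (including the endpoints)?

3

The interval [1, 49] = {1, 49, 7}, which has 3 elements.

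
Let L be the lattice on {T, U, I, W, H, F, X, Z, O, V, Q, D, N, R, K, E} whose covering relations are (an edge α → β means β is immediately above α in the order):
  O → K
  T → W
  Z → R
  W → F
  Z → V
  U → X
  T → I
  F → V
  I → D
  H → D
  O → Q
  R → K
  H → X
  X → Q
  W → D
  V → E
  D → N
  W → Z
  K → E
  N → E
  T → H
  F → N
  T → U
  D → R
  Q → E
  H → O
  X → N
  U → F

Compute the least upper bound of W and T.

Common upper bounds of {W, T}: D, E, F, K, N, R, V, W, Z.
The least among these is W.

W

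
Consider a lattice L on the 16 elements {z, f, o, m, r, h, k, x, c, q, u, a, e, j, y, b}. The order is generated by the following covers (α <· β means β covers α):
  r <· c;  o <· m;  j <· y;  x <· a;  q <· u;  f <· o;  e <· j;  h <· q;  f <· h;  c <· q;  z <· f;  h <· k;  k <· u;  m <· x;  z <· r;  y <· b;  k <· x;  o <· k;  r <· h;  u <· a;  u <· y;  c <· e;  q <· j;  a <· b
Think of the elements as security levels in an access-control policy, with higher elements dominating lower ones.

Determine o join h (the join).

k

Common upper bounds of {o, h}: a, b, k, u, x, y.
The least among these is k.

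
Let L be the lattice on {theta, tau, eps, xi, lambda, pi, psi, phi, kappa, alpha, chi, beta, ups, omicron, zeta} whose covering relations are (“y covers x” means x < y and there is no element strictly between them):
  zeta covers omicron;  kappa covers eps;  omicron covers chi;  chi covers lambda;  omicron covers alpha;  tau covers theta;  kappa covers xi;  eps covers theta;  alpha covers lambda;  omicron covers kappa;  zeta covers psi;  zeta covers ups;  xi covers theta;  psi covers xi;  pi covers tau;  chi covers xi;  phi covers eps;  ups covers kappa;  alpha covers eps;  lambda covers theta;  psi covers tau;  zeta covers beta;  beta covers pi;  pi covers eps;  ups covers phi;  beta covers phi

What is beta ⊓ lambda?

theta

Common lower bounds of {beta, lambda}: theta.
The greatest among these is theta.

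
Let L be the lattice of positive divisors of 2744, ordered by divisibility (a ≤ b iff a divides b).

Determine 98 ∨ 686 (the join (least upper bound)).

In the divisibility order, the join is the least common multiple: lcm(98, 686) = 686.

686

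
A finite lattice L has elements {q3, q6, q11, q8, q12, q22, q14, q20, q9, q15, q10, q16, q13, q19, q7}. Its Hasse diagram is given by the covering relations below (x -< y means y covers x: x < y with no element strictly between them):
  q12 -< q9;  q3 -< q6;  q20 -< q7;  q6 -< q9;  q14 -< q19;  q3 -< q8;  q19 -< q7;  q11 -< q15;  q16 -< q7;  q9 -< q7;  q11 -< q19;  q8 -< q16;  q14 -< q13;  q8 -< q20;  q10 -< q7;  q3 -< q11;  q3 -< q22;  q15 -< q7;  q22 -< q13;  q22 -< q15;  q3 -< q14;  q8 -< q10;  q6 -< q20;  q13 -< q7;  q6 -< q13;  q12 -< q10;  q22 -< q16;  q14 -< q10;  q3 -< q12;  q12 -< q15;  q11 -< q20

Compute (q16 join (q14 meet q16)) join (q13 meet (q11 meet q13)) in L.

q14 ∧ q16 = q3
q16 ∨ q3 = q16
q11 ∧ q13 = q3
q13 ∧ q3 = q3
q16 ∨ q3 = q16

q16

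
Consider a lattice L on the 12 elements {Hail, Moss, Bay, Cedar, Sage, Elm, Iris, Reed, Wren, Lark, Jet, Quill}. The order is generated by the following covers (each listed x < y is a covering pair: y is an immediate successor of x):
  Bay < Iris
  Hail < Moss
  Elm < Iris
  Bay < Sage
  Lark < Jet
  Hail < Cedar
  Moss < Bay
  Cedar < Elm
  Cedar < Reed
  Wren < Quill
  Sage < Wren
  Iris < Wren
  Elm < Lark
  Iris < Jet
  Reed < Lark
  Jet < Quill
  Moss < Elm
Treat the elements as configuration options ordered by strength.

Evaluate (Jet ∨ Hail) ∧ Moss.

Moss

Jet ∨ Hail = Jet
Jet ∧ Moss = Moss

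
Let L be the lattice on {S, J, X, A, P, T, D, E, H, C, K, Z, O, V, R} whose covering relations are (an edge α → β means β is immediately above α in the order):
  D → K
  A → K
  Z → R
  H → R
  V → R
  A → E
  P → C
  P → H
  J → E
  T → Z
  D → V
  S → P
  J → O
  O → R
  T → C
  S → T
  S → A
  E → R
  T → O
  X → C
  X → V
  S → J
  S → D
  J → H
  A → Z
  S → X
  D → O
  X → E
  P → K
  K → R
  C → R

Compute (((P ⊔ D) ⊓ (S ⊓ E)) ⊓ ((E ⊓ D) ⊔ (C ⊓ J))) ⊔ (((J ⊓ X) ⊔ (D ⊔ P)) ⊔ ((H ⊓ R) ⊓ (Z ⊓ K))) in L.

K

P ∨ D = K
S ∧ E = S
K ∧ S = S
E ∧ D = S
C ∧ J = S
S ∨ S = S
S ∧ S = S
J ∧ X = S
D ∨ P = K
S ∨ K = K
H ∧ R = H
Z ∧ K = A
H ∧ A = S
K ∨ S = K
S ∨ K = K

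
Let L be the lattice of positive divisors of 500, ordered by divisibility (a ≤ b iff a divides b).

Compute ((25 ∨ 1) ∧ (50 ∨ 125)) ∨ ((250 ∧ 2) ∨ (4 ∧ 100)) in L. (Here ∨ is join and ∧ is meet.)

100

25 ∨ 1 = 25
50 ∨ 125 = 250
25 ∧ 250 = 25
250 ∧ 2 = 2
4 ∧ 100 = 4
2 ∨ 4 = 4
25 ∨ 4 = 100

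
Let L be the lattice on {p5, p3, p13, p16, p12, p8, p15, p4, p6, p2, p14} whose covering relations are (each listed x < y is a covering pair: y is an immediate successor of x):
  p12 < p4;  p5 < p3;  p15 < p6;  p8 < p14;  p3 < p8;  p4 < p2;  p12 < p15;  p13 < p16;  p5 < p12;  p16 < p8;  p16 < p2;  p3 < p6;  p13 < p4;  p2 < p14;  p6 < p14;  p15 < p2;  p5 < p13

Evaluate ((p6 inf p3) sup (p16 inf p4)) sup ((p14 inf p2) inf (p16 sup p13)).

p6 ∧ p3 = p3
p16 ∧ p4 = p13
p3 ∨ p13 = p8
p14 ∧ p2 = p2
p16 ∨ p13 = p16
p2 ∧ p16 = p16
p8 ∨ p16 = p8

p8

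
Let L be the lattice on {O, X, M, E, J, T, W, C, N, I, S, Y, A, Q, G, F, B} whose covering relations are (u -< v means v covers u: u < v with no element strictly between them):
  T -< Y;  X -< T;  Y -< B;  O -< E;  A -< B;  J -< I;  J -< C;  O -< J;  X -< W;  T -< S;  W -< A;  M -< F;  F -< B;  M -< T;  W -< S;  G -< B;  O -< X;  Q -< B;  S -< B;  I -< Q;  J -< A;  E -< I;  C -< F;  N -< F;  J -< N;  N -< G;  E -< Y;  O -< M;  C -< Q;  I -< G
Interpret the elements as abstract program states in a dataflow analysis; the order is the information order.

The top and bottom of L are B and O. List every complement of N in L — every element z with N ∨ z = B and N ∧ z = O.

Need z with N ∨ z = B and N ∧ z = O.
Checking each element gives: S, T, W, X, Y.

S, T, W, X, Y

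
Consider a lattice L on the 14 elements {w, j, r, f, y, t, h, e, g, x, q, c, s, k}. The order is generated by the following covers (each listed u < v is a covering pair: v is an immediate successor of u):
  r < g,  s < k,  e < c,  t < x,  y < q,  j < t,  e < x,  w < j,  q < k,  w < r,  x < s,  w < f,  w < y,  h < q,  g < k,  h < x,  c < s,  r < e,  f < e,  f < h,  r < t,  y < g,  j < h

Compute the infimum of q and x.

Common lower bounds of {q, x}: f, h, j, w.
The greatest among these is h.

h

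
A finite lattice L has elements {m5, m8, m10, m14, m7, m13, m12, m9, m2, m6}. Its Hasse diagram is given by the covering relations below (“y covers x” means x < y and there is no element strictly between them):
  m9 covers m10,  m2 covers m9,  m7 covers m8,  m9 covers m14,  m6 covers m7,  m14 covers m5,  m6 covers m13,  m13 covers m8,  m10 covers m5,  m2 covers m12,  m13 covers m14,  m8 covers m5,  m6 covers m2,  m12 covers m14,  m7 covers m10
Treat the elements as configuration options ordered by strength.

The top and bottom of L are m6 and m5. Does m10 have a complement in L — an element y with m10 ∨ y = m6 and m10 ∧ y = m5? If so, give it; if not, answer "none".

Need y with m10 ∨ y = m6 and m10 ∧ y = m5.
Checking each element gives: m13.

m13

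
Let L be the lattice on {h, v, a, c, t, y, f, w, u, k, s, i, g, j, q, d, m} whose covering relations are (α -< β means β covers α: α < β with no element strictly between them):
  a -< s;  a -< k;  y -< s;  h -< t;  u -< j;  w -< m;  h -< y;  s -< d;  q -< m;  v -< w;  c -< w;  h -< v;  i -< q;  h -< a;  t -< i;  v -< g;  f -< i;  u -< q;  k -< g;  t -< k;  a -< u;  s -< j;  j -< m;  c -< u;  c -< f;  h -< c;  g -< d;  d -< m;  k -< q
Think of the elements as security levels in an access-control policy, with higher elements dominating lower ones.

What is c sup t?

i

Common upper bounds of {c, t}: i, m, q.
The least among these is i.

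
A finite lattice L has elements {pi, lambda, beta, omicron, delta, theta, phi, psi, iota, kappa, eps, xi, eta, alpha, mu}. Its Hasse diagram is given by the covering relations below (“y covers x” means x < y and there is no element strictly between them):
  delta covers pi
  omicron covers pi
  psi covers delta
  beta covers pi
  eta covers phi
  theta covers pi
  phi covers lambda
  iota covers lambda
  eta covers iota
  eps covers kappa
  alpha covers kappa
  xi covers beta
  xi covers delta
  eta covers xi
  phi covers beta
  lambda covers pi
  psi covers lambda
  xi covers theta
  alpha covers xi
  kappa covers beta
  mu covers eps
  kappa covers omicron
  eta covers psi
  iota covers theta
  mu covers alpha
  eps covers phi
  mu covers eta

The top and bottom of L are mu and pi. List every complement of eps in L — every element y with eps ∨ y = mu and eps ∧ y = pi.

Need y with eps ∨ y = mu and eps ∧ y = pi.
Checking each element gives: delta, theta.

delta, theta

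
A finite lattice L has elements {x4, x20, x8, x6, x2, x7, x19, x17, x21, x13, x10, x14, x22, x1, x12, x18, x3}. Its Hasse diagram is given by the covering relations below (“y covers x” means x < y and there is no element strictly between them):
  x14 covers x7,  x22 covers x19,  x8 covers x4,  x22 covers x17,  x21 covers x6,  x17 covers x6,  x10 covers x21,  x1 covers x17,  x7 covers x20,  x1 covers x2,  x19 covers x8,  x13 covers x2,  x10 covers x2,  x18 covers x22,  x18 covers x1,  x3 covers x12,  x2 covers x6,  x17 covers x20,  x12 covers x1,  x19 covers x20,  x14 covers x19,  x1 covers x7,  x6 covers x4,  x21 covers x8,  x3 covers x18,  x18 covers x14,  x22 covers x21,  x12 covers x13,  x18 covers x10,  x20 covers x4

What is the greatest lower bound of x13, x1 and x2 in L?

Common lower bounds of {x13, x1, x2}: x2, x4, x6.
The greatest among these is x2.

x2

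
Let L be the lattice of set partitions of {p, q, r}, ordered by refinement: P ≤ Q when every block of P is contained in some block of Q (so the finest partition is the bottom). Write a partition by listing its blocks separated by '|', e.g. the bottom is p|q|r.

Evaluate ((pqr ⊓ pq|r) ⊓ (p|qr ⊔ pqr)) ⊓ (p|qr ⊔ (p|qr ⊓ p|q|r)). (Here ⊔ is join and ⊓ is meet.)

p|q|r

pqr ∧ pq|r = pq|r
p|qr ∨ pqr = pqr
pq|r ∧ pqr = pq|r
p|qr ∧ p|q|r = p|q|r
p|qr ∨ p|q|r = p|qr
pq|r ∧ p|qr = p|q|r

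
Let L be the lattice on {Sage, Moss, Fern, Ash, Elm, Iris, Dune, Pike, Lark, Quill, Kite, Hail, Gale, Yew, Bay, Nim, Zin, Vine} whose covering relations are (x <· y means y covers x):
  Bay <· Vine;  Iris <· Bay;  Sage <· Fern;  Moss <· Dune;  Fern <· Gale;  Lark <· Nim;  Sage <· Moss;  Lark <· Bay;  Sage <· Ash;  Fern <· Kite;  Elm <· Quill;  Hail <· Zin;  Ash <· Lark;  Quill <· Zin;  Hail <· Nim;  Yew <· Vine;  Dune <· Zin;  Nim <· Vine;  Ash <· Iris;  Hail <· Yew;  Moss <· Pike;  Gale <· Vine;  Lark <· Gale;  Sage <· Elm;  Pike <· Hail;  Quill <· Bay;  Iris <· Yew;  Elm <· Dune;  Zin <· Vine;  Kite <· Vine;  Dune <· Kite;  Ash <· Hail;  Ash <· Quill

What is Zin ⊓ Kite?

Common lower bounds of {Zin, Kite}: Dune, Elm, Moss, Sage.
The greatest among these is Dune.

Dune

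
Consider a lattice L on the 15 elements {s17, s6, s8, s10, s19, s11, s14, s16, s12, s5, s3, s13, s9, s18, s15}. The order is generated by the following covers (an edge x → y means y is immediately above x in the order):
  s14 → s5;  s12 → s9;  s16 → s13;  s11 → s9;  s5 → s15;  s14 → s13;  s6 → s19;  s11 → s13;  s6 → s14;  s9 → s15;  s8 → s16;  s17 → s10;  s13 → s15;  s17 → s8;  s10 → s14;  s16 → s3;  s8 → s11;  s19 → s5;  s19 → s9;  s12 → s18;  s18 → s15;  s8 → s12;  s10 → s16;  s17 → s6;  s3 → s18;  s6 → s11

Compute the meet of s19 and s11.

s6

Common lower bounds of {s19, s11}: s17, s6.
The greatest among these is s6.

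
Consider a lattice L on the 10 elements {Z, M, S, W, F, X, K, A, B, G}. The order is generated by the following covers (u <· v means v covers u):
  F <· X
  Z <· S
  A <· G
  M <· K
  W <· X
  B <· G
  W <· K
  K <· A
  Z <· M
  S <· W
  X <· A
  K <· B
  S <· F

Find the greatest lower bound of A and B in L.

Common lower bounds of {A, B}: K, M, S, W, Z.
The greatest among these is K.

K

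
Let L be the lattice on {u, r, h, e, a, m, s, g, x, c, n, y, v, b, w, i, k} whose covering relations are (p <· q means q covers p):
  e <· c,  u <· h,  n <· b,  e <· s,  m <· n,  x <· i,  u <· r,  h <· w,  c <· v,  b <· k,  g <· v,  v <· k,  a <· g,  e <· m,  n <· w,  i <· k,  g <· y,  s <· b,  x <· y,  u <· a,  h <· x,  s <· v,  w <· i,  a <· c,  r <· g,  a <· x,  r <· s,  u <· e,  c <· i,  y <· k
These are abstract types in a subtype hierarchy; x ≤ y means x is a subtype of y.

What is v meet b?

s

Common lower bounds of {v, b}: e, r, s, u.
The greatest among these is s.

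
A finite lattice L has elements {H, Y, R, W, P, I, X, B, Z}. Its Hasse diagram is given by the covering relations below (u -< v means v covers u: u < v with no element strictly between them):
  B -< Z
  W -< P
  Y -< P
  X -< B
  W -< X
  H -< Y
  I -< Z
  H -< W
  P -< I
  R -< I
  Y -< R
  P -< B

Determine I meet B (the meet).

P

Common lower bounds of {I, B}: H, P, W, Y.
The greatest among these is P.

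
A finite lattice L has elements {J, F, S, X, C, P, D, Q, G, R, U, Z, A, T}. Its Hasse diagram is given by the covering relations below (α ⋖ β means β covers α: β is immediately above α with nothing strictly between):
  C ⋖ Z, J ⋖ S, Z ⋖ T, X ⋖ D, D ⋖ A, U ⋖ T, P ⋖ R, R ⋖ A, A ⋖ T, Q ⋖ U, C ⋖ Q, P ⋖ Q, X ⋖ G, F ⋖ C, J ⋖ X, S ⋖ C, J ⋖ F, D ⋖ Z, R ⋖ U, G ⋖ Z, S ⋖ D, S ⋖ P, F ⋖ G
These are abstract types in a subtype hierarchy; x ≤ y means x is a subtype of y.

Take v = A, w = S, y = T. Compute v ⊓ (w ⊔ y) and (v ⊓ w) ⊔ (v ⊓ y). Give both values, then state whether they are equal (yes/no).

w ⊔ y = T, so v ⊓ (w ⊔ y) = A ⊓ T = A.
v ⊓ w = S and v ⊓ y = A, so (v ⊓ w) ⊔ (v ⊓ y) = S ⊔ A = A.
Equal: yes.

A; A; yes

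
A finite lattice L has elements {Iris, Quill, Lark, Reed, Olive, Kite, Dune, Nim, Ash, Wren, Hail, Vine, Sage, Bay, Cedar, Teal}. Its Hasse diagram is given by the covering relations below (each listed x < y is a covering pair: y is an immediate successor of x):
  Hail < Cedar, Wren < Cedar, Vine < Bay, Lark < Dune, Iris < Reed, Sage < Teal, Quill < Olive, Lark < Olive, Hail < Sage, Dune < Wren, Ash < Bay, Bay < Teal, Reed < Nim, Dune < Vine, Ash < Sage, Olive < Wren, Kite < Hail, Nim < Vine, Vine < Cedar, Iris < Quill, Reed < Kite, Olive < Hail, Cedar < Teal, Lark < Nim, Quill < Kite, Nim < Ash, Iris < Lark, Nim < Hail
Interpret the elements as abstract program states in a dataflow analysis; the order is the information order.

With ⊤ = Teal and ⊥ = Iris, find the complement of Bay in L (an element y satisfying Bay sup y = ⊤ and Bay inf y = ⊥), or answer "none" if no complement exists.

Quill

Need y with Bay ∨ y = Teal and Bay ∧ y = Iris.
Checking each element gives: Quill.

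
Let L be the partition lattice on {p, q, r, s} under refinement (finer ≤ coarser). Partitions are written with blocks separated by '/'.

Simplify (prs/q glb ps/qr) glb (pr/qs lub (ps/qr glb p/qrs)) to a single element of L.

prs/q ∧ ps/qr = ps/q/r
ps/qr ∧ p/qrs = p/qr/s
pr/qs ∨ p/qr/s = pqrs
ps/q/r ∧ pqrs = ps/q/r

ps/q/r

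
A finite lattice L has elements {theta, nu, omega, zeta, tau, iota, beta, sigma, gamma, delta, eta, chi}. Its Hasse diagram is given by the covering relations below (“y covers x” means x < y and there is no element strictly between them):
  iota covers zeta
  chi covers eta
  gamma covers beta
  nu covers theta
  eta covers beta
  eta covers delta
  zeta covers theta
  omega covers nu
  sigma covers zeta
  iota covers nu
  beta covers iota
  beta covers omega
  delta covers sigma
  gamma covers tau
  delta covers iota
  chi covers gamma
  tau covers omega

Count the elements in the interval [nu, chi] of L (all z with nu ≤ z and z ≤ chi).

The interval [nu, chi] = {beta, chi, delta, eta, gamma, iota, nu, omega, tau}, which has 9 elements.

9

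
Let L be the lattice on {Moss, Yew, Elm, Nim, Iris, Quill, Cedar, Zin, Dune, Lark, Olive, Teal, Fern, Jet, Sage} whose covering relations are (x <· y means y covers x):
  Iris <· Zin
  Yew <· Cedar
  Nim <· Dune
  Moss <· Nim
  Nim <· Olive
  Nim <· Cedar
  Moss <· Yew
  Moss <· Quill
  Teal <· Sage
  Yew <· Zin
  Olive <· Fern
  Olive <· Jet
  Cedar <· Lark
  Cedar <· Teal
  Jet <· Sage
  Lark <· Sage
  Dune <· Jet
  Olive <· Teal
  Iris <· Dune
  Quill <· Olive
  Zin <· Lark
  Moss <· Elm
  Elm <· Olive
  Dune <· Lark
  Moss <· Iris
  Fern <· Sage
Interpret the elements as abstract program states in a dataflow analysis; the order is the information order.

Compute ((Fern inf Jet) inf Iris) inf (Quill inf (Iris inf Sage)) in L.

Moss

Fern ∧ Jet = Olive
Olive ∧ Iris = Moss
Iris ∧ Sage = Iris
Quill ∧ Iris = Moss
Moss ∧ Moss = Moss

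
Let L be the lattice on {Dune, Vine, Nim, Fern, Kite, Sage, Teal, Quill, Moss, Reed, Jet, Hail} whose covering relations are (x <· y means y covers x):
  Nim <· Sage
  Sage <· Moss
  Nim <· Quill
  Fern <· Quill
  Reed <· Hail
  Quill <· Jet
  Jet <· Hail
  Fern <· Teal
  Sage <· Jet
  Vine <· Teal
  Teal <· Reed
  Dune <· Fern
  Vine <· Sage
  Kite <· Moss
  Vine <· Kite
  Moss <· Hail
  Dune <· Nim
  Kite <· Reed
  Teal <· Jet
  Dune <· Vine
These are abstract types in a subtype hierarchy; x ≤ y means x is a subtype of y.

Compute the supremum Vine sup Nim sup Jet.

Jet

Common upper bounds of {Vine, Nim, Jet}: Hail, Jet.
The least among these is Jet.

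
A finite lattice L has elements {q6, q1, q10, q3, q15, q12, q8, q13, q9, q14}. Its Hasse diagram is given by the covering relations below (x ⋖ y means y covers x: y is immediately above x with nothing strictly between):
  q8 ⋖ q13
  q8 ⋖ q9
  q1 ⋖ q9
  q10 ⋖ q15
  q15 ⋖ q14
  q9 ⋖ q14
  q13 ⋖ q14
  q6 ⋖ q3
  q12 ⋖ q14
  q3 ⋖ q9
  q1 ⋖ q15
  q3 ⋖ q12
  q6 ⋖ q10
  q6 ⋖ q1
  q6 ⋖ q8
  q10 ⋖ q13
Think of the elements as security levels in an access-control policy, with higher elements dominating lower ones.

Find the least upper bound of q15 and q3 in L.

q14

Common upper bounds of {q15, q3}: q14.
The least among these is q14.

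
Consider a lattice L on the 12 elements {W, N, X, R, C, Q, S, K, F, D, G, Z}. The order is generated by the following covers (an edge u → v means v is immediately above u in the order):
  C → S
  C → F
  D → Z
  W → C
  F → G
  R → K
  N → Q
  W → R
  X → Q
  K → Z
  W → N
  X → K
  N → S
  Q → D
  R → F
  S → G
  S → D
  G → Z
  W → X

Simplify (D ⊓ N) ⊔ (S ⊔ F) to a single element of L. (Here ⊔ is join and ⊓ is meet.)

G

D ∧ N = N
S ∨ F = G
N ∨ G = G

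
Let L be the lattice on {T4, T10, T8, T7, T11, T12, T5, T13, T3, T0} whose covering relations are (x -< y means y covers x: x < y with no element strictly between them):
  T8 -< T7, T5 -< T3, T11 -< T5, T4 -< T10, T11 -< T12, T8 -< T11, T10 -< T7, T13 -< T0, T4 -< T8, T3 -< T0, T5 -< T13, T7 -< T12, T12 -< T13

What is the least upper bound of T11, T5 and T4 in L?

Common upper bounds of {T11, T5, T4}: T0, T13, T3, T5.
The least among these is T5.

T5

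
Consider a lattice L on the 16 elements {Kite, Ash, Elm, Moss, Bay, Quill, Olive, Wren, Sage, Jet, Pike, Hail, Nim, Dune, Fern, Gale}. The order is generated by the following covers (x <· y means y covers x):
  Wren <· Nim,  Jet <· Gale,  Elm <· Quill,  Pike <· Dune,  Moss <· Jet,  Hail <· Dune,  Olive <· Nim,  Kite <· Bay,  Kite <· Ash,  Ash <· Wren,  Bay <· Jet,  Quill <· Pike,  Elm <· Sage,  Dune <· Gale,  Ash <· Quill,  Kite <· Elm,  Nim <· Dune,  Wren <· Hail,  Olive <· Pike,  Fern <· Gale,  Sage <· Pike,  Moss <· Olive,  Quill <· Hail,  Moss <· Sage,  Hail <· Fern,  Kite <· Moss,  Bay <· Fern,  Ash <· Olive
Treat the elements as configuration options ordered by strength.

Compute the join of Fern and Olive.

Common upper bounds of {Fern, Olive}: Gale.
The least among these is Gale.

Gale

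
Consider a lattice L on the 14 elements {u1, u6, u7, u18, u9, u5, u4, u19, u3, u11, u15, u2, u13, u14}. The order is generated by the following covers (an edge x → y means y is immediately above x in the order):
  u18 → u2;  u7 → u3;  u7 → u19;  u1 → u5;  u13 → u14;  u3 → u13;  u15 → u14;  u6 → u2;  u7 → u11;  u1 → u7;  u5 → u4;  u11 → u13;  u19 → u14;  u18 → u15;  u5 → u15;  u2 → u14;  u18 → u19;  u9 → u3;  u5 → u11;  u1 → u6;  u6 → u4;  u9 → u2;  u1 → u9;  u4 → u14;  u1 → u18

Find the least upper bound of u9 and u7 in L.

Common upper bounds of {u9, u7}: u13, u14, u3.
The least among these is u3.

u3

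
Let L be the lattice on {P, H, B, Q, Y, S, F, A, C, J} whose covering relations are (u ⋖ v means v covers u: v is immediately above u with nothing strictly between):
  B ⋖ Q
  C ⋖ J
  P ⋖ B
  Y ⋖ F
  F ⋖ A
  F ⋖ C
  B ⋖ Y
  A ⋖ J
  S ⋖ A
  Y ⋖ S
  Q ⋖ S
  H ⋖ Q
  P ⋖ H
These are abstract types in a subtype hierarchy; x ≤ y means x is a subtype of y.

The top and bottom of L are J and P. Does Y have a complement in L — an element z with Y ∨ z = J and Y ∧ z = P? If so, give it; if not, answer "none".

For every candidate z, either Y ∨ z ≠ J or Y ∧ z ≠ P; no complement exists.

none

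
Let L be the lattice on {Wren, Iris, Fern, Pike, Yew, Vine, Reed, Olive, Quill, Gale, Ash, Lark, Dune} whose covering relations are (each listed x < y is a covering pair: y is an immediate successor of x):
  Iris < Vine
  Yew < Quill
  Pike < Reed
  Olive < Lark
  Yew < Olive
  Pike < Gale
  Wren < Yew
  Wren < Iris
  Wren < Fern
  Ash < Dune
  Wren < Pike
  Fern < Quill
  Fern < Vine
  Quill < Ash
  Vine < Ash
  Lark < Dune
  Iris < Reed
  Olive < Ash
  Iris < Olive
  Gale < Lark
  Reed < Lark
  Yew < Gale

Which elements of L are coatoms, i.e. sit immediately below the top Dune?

Ash, Lark

The coatoms are exactly the elements covered by Dune: Ash, Lark.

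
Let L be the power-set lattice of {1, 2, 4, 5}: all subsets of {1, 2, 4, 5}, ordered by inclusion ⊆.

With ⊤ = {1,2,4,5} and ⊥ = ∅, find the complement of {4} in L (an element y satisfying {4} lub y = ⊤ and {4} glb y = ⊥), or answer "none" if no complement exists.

Need y with {4} ∨ y = {1,2,4,5} and {4} ∧ y = ∅.
Checking each element gives: {1,2,5}.

{1,2,5}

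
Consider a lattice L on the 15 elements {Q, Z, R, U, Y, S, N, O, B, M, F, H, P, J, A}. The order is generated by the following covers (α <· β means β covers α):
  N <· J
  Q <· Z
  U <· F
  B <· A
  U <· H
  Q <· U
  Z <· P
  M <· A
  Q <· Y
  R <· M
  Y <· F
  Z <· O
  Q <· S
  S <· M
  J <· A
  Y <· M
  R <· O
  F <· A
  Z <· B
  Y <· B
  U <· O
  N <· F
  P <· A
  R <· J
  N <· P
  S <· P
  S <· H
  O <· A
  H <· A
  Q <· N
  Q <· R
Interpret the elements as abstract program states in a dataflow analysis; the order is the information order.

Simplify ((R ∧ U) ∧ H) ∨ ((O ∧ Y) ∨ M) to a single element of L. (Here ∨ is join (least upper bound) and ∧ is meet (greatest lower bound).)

R ∧ U = Q
Q ∧ H = Q
O ∧ Y = Q
Q ∨ M = M
Q ∨ M = M

M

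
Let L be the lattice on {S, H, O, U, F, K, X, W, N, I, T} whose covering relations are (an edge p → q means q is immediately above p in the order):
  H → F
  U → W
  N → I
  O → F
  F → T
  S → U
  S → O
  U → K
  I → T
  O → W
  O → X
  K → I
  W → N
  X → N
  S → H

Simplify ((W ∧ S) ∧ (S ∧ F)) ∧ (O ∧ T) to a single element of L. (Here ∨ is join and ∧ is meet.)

S

W ∧ S = S
S ∧ F = S
S ∧ S = S
O ∧ T = O
S ∧ O = S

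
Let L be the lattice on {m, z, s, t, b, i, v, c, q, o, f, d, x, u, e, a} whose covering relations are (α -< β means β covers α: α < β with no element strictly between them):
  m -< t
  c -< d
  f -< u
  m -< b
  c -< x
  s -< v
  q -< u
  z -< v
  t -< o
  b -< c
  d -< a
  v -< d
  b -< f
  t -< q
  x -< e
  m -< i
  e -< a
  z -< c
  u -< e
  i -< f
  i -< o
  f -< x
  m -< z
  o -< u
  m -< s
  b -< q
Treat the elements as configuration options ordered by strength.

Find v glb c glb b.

m

Common lower bounds of {v, c, b}: m.
The greatest among these is m.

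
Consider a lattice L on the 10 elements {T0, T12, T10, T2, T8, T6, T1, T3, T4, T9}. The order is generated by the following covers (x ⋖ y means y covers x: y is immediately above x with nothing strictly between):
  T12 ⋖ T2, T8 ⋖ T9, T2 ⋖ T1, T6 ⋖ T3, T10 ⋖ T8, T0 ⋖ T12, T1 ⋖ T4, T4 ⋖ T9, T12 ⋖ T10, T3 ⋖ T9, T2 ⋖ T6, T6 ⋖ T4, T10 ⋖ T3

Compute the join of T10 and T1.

Common upper bounds of {T10, T1}: T9.
The least among these is T9.

T9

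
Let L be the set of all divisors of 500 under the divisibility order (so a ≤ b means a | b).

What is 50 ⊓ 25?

25

In the divisibility order, the meet is the greatest common divisor: gcd(50, 25) = 25.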